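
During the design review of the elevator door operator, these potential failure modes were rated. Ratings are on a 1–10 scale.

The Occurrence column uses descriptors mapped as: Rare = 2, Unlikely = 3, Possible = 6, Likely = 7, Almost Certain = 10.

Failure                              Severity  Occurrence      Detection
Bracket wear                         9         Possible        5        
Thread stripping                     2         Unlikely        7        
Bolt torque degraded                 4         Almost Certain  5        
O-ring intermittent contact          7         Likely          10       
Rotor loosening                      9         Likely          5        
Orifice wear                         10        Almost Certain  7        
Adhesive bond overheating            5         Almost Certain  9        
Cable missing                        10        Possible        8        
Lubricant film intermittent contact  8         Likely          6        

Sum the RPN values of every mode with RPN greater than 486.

RPN = Severity × Occurrence × Detection:
  Bracket wear: 9 × 6 × 5 = 270
  Thread stripping: 2 × 3 × 7 = 42
  Bolt torque degraded: 4 × 10 × 5 = 200
  O-ring intermittent contact: 7 × 7 × 10 = 490
  Rotor loosening: 9 × 7 × 5 = 315
  Orifice wear: 10 × 10 × 7 = 700
  Adhesive bond overheating: 5 × 10 × 9 = 450
  Cable missing: 10 × 6 × 8 = 480
  Lubricant film intermittent contact: 8 × 7 × 6 = 336
RPN > 486: O-ring intermittent contact (490), Orifice wear (700).
Sum: 490 + 700 = 1190.

1190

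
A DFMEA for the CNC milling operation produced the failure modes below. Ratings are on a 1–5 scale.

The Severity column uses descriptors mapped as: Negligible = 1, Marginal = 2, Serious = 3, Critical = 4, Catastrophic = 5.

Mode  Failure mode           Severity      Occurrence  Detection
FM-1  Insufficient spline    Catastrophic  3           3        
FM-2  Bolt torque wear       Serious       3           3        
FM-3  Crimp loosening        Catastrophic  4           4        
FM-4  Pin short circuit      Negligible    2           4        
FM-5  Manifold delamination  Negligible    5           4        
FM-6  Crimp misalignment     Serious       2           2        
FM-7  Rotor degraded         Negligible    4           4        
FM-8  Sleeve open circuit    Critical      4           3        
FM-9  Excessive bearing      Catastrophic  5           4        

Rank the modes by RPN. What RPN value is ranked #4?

45

RPN = Severity × Occurrence × Detection:
  FM-1: 5 × 3 × 3 = 45
  FM-2: 3 × 3 × 3 = 27
  FM-3: 5 × 4 × 4 = 80
  FM-4: 1 × 2 × 4 = 8
  FM-5: 1 × 5 × 4 = 20
  FM-6: 3 × 2 × 2 = 12
  FM-7: 1 × 4 × 4 = 16
  FM-8: 4 × 4 × 3 = 48
  FM-9: 5 × 5 × 4 = 100
Sorted descending: 100, 80, 48, 45, 27, 20, 16, 12, 8.
The fourth-highest RPN is 45 (FM-1).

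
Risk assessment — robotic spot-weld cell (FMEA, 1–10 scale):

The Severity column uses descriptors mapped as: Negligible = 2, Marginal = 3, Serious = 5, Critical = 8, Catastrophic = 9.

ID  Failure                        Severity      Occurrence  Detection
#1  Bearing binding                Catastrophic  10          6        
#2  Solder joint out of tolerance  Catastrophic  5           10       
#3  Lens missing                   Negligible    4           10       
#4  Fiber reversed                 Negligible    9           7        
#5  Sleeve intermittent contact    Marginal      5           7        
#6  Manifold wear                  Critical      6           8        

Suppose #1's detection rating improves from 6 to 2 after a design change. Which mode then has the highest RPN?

RPN = Severity × Occurrence × Detection:
  #1: 9 × 10 × 6 = 540
  #2: 9 × 5 × 10 = 450
  #3: 2 × 4 × 10 = 80
  #4: 2 × 9 × 7 = 126
  #5: 3 × 5 × 7 = 105
  #6: 8 × 6 × 8 = 384
After action: #1 → 9 × 10 × 2 = 180.
Revised RPNs: #2=450, #6=384, #1=180, #4=126, #5=105, #3=80.
Highest is now #2 (450).

#2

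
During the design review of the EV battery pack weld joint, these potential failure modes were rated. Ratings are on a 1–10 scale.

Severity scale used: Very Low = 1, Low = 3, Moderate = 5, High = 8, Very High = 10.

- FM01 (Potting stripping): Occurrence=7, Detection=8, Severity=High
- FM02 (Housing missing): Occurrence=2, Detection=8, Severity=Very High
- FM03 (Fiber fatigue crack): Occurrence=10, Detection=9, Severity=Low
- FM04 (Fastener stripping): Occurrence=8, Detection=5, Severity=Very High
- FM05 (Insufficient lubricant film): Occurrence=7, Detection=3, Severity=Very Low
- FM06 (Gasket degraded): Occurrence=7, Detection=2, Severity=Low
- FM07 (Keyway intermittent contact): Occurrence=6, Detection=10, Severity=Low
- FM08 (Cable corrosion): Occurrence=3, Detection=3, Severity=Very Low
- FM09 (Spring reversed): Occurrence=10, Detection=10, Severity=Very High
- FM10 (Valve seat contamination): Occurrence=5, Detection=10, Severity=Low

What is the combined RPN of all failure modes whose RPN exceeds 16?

RPN = Severity × Occurrence × Detection:
  FM01: 8 × 7 × 8 = 448
  FM02: 10 × 2 × 8 = 160
  FM03: 3 × 10 × 9 = 270
  FM04: 10 × 8 × 5 = 400
  FM05: 1 × 7 × 3 = 21
  FM06: 3 × 7 × 2 = 42
  FM07: 3 × 6 × 10 = 180
  FM08: 1 × 3 × 3 = 9
  FM09: 10 × 10 × 10 = 1000
  FM10: 3 × 5 × 10 = 150
RPN > 16: FM01 (448), FM02 (160), FM03 (270), FM04 (400), FM05 (21), FM06 (42), FM07 (180), FM09 (1000), FM10 (150).
Sum: 448 + 160 + 270 + 400 + 21 + 42 + 180 + 1000 + 150 = 2671.

2671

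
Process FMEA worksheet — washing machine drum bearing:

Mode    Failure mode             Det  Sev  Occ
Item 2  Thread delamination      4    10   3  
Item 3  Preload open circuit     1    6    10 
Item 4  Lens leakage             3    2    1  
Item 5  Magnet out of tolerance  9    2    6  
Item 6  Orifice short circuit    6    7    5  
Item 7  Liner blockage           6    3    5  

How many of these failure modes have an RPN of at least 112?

RPN = Severity × Occurrence × Detection:
  Item 2: 10 × 3 × 4 = 120
  Item 3: 6 × 10 × 1 = 60
  Item 4: 2 × 1 × 3 = 6
  Item 5: 2 × 6 × 9 = 108
  Item 6: 7 × 5 × 6 = 210
  Item 7: 3 × 5 × 6 = 90
Modes with RPN ≥ 112: Item 2 (120), Item 6 (210) → 2.

2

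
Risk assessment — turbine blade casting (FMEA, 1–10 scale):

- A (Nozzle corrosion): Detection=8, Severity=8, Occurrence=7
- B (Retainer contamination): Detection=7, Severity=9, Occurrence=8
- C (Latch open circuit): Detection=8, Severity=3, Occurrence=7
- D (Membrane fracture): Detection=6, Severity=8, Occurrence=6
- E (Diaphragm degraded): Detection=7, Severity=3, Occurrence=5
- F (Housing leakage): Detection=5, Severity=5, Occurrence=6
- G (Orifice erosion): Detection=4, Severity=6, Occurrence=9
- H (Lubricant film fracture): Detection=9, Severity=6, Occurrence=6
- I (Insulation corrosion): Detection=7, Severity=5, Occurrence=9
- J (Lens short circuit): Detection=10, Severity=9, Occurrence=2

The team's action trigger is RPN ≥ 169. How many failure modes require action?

RPN = Severity × Occurrence × Detection:
  A: 8 × 7 × 8 = 448
  B: 9 × 8 × 7 = 504
  C: 3 × 7 × 8 = 168
  D: 8 × 6 × 6 = 288
  E: 3 × 5 × 7 = 105
  F: 5 × 6 × 5 = 150
  G: 6 × 9 × 4 = 216
  H: 6 × 6 × 9 = 324
  I: 5 × 9 × 7 = 315
  J: 9 × 2 × 10 = 180
Modes with RPN ≥ 169: A (448), B (504), D (288), G (216), H (324), I (315), J (180) → 7.

7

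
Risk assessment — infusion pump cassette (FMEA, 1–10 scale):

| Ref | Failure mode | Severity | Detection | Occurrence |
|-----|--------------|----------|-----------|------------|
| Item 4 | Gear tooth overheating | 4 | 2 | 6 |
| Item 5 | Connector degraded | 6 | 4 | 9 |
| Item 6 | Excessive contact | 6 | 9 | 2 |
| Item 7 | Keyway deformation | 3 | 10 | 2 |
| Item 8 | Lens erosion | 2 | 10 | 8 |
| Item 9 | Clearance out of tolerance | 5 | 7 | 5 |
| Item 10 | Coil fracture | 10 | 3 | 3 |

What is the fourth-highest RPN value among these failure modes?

108

RPN = Severity × Occurrence × Detection:
  Item 4: 4 × 6 × 2 = 48
  Item 5: 6 × 9 × 4 = 216
  Item 6: 6 × 2 × 9 = 108
  Item 7: 3 × 2 × 10 = 60
  Item 8: 2 × 8 × 10 = 160
  Item 9: 5 × 5 × 7 = 175
  Item 10: 10 × 3 × 3 = 90
Sorted descending: 216, 175, 160, 108, 90, 60, 48.
The fourth-highest RPN is 108 (Item 6).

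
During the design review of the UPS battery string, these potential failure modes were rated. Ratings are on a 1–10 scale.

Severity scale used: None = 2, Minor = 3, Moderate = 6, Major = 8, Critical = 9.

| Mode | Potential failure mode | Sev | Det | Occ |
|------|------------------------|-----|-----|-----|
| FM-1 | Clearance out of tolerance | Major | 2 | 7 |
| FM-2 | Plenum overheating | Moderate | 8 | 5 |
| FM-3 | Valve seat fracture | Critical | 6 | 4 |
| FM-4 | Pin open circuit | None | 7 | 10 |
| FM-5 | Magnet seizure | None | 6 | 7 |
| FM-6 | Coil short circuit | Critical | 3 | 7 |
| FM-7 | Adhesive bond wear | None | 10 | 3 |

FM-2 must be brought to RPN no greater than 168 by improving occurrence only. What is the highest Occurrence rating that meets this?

FM-2: S=6, O=5, D=8 → current RPN = 240.
Fixed product = 48. Need 48 × O ≤ 168, so O ≤ 168/48 = 3.50.
Maximum integer Occurrence rating = 3 (gives RPN 144; O=4 would give 192 > 168).

3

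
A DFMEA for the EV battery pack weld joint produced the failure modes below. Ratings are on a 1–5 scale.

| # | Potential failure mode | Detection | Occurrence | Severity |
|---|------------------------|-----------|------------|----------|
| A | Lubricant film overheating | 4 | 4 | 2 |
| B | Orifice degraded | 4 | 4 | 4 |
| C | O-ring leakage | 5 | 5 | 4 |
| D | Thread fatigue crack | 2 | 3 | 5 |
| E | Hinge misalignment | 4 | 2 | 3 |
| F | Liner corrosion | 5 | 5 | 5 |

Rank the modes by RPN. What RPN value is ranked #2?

100

RPN = Severity × Occurrence × Detection:
  A: 2 × 4 × 4 = 32
  B: 4 × 4 × 4 = 64
  C: 4 × 5 × 5 = 100
  D: 5 × 3 × 2 = 30
  E: 3 × 2 × 4 = 24
  F: 5 × 5 × 5 = 125
Sorted descending: 125, 100, 64, 32, 30, 24.
The second-highest RPN is 100 (C).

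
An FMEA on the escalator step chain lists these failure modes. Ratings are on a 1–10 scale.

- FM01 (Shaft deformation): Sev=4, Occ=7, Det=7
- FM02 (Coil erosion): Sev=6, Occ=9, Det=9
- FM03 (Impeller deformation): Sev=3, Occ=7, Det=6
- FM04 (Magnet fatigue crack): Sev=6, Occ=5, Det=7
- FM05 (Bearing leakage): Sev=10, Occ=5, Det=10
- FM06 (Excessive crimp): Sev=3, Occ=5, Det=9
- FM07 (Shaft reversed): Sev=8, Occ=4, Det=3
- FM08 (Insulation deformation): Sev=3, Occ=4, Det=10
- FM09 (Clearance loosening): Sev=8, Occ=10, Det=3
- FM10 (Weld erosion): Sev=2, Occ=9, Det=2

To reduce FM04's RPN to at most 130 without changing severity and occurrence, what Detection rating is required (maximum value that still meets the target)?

4

FM04: S=6, O=5, D=7 → current RPN = 210.
Fixed product = 30. Need 30 × D ≤ 130, so D ≤ 130/30 = 4.33.
Maximum integer Detection rating = 4 (gives RPN 120; D=5 would give 150 > 130).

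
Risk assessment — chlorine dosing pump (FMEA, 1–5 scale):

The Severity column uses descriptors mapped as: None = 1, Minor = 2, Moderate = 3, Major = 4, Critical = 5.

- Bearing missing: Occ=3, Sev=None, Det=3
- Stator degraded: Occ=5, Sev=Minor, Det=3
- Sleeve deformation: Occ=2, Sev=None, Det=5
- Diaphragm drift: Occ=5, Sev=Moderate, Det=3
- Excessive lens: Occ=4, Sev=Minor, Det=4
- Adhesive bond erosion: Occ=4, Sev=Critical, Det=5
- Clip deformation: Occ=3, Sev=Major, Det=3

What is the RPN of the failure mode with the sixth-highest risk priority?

RPN = Severity × Occurrence × Detection:
  Bearing missing: 1 × 3 × 3 = 9
  Stator degraded: 2 × 5 × 3 = 30
  Sleeve deformation: 1 × 2 × 5 = 10
  Diaphragm drift: 3 × 5 × 3 = 45
  Excessive lens: 2 × 4 × 4 = 32
  Adhesive bond erosion: 5 × 4 × 5 = 100
  Clip deformation: 4 × 3 × 3 = 36
Sorted descending: 100, 45, 36, 32, 30, 10, 9.
The sixth-highest RPN is 10 (Sleeve deformation).

10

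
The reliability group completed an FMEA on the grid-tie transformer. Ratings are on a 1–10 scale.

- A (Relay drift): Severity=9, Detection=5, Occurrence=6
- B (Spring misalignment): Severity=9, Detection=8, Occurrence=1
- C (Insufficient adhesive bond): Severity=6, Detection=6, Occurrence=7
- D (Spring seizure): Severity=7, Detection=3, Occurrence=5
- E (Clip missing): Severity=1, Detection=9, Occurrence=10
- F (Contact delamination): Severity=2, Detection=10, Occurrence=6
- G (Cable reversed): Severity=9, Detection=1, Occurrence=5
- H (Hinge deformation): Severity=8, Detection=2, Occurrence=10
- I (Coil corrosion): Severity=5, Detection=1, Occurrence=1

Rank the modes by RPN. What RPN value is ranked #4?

120

RPN = Severity × Occurrence × Detection:
  A: 9 × 6 × 5 = 270
  B: 9 × 1 × 8 = 72
  C: 6 × 7 × 6 = 252
  D: 7 × 5 × 3 = 105
  E: 1 × 10 × 9 = 90
  F: 2 × 6 × 10 = 120
  G: 9 × 5 × 1 = 45
  H: 8 × 10 × 2 = 160
  I: 5 × 1 × 1 = 5
Sorted descending: 270, 252, 160, 120, 105, 90, 72, 45, 5.
The fourth-highest RPN is 120 (F).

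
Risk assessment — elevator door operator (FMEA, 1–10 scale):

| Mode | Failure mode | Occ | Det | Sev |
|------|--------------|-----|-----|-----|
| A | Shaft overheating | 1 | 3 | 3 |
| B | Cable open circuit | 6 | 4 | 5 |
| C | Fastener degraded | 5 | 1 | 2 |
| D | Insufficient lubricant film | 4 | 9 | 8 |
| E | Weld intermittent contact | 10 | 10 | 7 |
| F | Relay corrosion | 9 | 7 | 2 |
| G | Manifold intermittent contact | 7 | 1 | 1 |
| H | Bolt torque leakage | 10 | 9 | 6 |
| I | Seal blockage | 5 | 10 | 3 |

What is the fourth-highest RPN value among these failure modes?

150

RPN = Severity × Occurrence × Detection:
  A: 3 × 1 × 3 = 9
  B: 5 × 6 × 4 = 120
  C: 2 × 5 × 1 = 10
  D: 8 × 4 × 9 = 288
  E: 7 × 10 × 10 = 700
  F: 2 × 9 × 7 = 126
  G: 1 × 7 × 1 = 7
  H: 6 × 10 × 9 = 540
  I: 3 × 5 × 10 = 150
Sorted descending: 700, 540, 288, 150, 126, 120, 10, 9, 7.
The fourth-highest RPN is 150 (I).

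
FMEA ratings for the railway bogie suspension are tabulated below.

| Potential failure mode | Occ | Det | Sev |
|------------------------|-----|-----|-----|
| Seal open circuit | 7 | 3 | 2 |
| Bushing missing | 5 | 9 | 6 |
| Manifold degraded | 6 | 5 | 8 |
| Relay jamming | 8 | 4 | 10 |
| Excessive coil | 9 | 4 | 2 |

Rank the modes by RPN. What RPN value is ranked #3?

RPN = Severity × Occurrence × Detection:
  Seal open circuit: 2 × 7 × 3 = 42
  Bushing missing: 6 × 5 × 9 = 270
  Manifold degraded: 8 × 6 × 5 = 240
  Relay jamming: 10 × 8 × 4 = 320
  Excessive coil: 2 × 9 × 4 = 72
Sorted descending: 320, 270, 240, 72, 42.
The third-highest RPN is 240 (Manifold degraded).

240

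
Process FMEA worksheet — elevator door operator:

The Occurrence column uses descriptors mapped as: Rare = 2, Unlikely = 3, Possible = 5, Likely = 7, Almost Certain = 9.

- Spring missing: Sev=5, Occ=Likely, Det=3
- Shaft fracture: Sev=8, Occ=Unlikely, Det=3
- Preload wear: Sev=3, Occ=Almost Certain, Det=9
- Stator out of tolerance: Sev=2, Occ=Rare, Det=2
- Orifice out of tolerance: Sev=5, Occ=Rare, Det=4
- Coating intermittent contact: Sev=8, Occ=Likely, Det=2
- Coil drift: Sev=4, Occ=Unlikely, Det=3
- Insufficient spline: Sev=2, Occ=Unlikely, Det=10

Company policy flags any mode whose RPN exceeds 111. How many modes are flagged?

2

RPN = Severity × Occurrence × Detection:
  Spring missing: 5 × 7 × 3 = 105
  Shaft fracture: 8 × 3 × 3 = 72
  Preload wear: 3 × 9 × 9 = 243
  Stator out of tolerance: 2 × 2 × 2 = 8
  Orifice out of tolerance: 5 × 2 × 4 = 40
  Coating intermittent contact: 8 × 7 × 2 = 112
  Coil drift: 4 × 3 × 3 = 36
  Insufficient spline: 2 × 3 × 10 = 60
Modes with RPN > 111: Preload wear (243), Coating intermittent contact (112) → 2.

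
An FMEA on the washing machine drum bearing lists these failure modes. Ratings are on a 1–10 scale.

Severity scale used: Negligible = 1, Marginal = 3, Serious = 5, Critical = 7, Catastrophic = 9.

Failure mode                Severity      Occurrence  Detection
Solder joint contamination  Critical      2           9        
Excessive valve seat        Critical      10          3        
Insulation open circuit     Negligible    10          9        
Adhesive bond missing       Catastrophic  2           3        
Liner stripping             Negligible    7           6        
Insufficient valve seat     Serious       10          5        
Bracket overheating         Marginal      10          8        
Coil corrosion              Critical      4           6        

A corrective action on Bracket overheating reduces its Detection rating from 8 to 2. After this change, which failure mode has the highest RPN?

RPN = Severity × Occurrence × Detection:
  Solder joint contamination: 7 × 2 × 9 = 126
  Excessive valve seat: 7 × 10 × 3 = 210
  Insulation open circuit: 1 × 10 × 9 = 90
  Adhesive bond missing: 9 × 2 × 3 = 54
  Liner stripping: 1 × 7 × 6 = 42
  Insufficient valve seat: 5 × 10 × 5 = 250
  Bracket overheating: 3 × 10 × 8 = 240
  Coil corrosion: 7 × 4 × 6 = 168
After action: Bracket overheating → 3 × 10 × 2 = 60.
Revised RPNs: Insufficient valve seat=250, Excessive valve seat=210, Coil corrosion=168, Solder joint contamination=126, Insulation open circuit=90, Bracket overheating=60, Adhesive bond missing=54, Liner stripping=42.
Highest is now Insufficient valve seat (250).

Insufficient valve seat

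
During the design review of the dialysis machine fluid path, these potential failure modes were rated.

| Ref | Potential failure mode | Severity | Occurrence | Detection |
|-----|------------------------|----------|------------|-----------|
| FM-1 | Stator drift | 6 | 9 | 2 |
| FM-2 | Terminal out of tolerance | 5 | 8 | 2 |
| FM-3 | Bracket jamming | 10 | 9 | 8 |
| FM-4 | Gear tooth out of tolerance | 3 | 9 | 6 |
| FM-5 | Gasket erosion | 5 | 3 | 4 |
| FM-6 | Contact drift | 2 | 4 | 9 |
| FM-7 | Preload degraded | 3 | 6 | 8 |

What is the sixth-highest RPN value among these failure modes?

72

RPN = Severity × Occurrence × Detection:
  FM-1: 6 × 9 × 2 = 108
  FM-2: 5 × 8 × 2 = 80
  FM-3: 10 × 9 × 8 = 720
  FM-4: 3 × 9 × 6 = 162
  FM-5: 5 × 3 × 4 = 60
  FM-6: 2 × 4 × 9 = 72
  FM-7: 3 × 6 × 8 = 144
Sorted descending: 720, 162, 144, 108, 80, 72, 60.
The sixth-highest RPN is 72 (FM-6).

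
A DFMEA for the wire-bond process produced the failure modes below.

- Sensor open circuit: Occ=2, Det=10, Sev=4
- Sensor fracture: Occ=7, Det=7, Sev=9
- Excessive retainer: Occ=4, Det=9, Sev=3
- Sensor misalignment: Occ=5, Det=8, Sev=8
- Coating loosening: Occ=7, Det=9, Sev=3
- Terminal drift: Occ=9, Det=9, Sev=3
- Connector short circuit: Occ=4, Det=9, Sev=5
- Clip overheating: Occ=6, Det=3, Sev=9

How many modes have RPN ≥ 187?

4

RPN = Severity × Occurrence × Detection:
  Sensor open circuit: 4 × 2 × 10 = 80
  Sensor fracture: 9 × 7 × 7 = 441
  Excessive retainer: 3 × 4 × 9 = 108
  Sensor misalignment: 8 × 5 × 8 = 320
  Coating loosening: 3 × 7 × 9 = 189
  Terminal drift: 3 × 9 × 9 = 243
  Connector short circuit: 5 × 4 × 9 = 180
  Clip overheating: 9 × 6 × 3 = 162
Modes with RPN ≥ 187: Sensor fracture (441), Sensor misalignment (320), Coating loosening (189), Terminal drift (243) → 4.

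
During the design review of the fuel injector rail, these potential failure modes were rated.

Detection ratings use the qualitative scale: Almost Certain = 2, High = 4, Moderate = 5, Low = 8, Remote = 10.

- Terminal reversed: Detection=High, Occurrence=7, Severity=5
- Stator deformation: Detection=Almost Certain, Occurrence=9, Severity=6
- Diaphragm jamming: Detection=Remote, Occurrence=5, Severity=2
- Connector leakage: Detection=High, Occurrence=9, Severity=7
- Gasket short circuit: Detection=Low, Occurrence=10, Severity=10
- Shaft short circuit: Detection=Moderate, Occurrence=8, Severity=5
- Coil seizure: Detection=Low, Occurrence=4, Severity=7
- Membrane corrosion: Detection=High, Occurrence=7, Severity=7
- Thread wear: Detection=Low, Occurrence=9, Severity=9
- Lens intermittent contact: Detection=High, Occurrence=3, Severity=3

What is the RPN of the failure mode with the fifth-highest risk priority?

200

RPN = Severity × Occurrence × Detection:
  Terminal reversed: 5 × 7 × 4 = 140
  Stator deformation: 6 × 9 × 2 = 108
  Diaphragm jamming: 2 × 5 × 10 = 100
  Connector leakage: 7 × 9 × 4 = 252
  Gasket short circuit: 10 × 10 × 8 = 800
  Shaft short circuit: 5 × 8 × 5 = 200
  Coil seizure: 7 × 4 × 8 = 224
  Membrane corrosion: 7 × 7 × 4 = 196
  Thread wear: 9 × 9 × 8 = 648
  Lens intermittent contact: 3 × 3 × 4 = 36
Sorted descending: 800, 648, 252, 224, 200, 196, 140, 108, 100, 36.
The fifth-highest RPN is 200 (Shaft short circuit).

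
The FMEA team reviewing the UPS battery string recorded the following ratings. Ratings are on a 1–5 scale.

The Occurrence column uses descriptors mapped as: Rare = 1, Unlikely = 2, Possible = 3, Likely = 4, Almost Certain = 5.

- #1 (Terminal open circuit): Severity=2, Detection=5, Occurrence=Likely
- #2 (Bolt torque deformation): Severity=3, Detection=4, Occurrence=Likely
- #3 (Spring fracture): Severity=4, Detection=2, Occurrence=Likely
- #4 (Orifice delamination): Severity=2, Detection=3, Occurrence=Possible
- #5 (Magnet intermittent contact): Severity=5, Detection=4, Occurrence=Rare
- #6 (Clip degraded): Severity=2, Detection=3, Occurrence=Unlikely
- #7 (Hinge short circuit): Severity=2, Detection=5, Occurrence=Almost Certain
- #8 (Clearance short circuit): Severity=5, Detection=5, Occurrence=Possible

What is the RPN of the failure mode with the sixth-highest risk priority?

RPN = Severity × Occurrence × Detection:
  #1: 2 × 4 × 5 = 40
  #2: 3 × 4 × 4 = 48
  #3: 4 × 4 × 2 = 32
  #4: 2 × 3 × 3 = 18
  #5: 5 × 1 × 4 = 20
  #6: 2 × 2 × 3 = 12
  #7: 2 × 5 × 5 = 50
  #8: 5 × 3 × 5 = 75
Sorted descending: 75, 50, 48, 40, 32, 20, 18, 12.
The sixth-highest RPN is 20 (#5).

20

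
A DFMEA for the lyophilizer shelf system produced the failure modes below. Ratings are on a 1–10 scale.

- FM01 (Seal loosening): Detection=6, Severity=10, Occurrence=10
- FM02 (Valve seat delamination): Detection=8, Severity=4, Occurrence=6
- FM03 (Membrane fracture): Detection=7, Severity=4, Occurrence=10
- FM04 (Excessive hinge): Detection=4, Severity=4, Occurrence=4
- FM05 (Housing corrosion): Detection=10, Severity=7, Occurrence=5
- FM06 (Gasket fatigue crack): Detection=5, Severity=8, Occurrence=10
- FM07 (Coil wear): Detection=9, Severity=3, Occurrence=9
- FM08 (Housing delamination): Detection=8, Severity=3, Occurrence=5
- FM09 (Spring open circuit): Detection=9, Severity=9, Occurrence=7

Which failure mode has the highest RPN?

RPN = Severity × Occurrence × Detection:
  FM01: 10 × 10 × 6 = 600
  FM02: 4 × 6 × 8 = 192
  FM03: 4 × 10 × 7 = 280
  FM04: 4 × 4 × 4 = 64
  FM05: 7 × 5 × 10 = 350
  FM06: 8 × 10 × 5 = 400
  FM07: 3 × 9 × 9 = 243
  FM08: 3 × 5 × 8 = 120
  FM09: 9 × 7 × 9 = 567
Highest RPN is 600 → FM01.

FM01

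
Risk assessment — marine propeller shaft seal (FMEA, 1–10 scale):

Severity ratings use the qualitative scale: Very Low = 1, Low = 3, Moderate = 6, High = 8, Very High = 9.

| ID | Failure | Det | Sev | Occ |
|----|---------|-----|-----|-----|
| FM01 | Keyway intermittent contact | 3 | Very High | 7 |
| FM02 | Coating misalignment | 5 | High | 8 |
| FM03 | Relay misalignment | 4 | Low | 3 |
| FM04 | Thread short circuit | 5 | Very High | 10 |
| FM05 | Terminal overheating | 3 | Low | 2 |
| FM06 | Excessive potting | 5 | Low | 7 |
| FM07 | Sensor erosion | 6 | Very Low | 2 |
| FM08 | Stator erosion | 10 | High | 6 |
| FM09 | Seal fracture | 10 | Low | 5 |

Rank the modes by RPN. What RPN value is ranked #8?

RPN = Severity × Occurrence × Detection:
  FM01: 9 × 7 × 3 = 189
  FM02: 8 × 8 × 5 = 320
  FM03: 3 × 3 × 4 = 36
  FM04: 9 × 10 × 5 = 450
  FM05: 3 × 2 × 3 = 18
  FM06: 3 × 7 × 5 = 105
  FM07: 1 × 2 × 6 = 12
  FM08: 8 × 6 × 10 = 480
  FM09: 3 × 5 × 10 = 150
Sorted descending: 480, 450, 320, 189, 150, 105, 36, 18, 12.
The eighth-highest RPN is 18 (FM05).

18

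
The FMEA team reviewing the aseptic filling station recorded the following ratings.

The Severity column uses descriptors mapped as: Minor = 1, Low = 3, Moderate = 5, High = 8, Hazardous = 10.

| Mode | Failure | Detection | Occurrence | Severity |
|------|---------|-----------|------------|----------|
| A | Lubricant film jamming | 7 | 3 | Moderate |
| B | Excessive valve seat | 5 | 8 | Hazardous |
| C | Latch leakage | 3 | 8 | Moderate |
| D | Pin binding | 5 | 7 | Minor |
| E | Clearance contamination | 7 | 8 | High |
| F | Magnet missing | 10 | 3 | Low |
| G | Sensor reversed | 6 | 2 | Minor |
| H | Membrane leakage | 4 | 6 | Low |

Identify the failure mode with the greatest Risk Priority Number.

E

RPN = Severity × Occurrence × Detection:
  A: 5 × 3 × 7 = 105
  B: 10 × 8 × 5 = 400
  C: 5 × 8 × 3 = 120
  D: 1 × 7 × 5 = 35
  E: 8 × 8 × 7 = 448
  F: 3 × 3 × 10 = 90
  G: 1 × 2 × 6 = 12
  H: 3 × 6 × 4 = 72
Highest RPN is 448 → E.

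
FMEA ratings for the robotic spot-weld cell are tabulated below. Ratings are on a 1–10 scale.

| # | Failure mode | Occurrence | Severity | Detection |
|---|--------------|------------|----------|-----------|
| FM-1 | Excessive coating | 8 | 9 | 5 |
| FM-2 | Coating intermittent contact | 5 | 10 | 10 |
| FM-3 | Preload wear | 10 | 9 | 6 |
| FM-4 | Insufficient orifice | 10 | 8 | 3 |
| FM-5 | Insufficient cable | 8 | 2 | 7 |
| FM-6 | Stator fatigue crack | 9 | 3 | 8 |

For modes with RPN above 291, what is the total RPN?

RPN = Severity × Occurrence × Detection:
  FM-1: 9 × 8 × 5 = 360
  FM-2: 10 × 5 × 10 = 500
  FM-3: 9 × 10 × 6 = 540
  FM-4: 8 × 10 × 3 = 240
  FM-5: 2 × 8 × 7 = 112
  FM-6: 3 × 9 × 8 = 216
RPN > 291: FM-1 (360), FM-2 (500), FM-3 (540).
Sum: 360 + 500 + 540 = 1400.

1400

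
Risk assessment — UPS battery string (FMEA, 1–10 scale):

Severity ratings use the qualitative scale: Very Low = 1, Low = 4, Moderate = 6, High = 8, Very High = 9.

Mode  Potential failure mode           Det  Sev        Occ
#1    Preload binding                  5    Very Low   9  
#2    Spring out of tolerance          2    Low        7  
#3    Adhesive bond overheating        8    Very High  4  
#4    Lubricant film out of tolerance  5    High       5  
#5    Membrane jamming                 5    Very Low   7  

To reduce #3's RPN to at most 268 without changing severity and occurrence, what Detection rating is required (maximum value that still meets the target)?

#3: S=9, O=4, D=8 → current RPN = 288.
Fixed product = 36. Need 36 × D ≤ 268, so D ≤ 268/36 = 7.44.
Maximum integer Detection rating = 7 (gives RPN 252; D=8 would give 288 > 268).

7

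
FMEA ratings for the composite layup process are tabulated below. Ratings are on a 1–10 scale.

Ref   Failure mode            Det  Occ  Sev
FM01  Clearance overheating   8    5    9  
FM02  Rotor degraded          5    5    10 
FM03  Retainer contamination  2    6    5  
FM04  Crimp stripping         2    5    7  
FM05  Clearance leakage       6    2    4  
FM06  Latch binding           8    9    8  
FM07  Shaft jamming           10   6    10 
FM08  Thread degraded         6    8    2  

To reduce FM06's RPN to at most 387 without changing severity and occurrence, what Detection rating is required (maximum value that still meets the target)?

5

FM06: S=8, O=9, D=8 → current RPN = 576.
Fixed product = 72. Need 72 × D ≤ 387, so D ≤ 387/72 = 5.38.
Maximum integer Detection rating = 5 (gives RPN 360; D=6 would give 432 > 387).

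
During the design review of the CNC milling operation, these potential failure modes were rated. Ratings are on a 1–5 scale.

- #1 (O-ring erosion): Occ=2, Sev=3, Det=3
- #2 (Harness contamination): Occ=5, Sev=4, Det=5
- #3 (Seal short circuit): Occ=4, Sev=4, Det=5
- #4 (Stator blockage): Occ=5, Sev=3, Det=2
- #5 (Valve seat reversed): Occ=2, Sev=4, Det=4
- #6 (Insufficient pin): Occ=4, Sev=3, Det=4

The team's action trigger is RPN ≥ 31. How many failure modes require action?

RPN = Severity × Occurrence × Detection:
  #1: 3 × 2 × 3 = 18
  #2: 4 × 5 × 5 = 100
  #3: 4 × 4 × 5 = 80
  #4: 3 × 5 × 2 = 30
  #5: 4 × 2 × 4 = 32
  #6: 3 × 4 × 4 = 48
Modes with RPN ≥ 31: #2 (100), #3 (80), #5 (32), #6 (48) → 4.

4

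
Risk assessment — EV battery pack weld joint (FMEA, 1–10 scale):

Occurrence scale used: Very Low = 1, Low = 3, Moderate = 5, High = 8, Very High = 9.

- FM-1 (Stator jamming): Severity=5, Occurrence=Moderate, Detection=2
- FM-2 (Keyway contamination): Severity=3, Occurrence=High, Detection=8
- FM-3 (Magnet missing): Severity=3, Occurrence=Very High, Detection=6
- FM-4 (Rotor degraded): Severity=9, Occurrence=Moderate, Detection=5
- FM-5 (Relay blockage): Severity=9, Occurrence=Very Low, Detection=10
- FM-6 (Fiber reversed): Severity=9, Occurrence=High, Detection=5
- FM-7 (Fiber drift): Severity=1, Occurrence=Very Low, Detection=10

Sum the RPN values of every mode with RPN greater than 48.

RPN = Severity × Occurrence × Detection:
  FM-1: 5 × 5 × 2 = 50
  FM-2: 3 × 8 × 8 = 192
  FM-3: 3 × 9 × 6 = 162
  FM-4: 9 × 5 × 5 = 225
  FM-5: 9 × 1 × 10 = 90
  FM-6: 9 × 8 × 5 = 360
  FM-7: 1 × 1 × 10 = 10
RPN > 48: FM-1 (50), FM-2 (192), FM-3 (162), FM-4 (225), FM-5 (90), FM-6 (360).
Sum: 50 + 192 + 162 + 225 + 90 + 360 = 1079.

1079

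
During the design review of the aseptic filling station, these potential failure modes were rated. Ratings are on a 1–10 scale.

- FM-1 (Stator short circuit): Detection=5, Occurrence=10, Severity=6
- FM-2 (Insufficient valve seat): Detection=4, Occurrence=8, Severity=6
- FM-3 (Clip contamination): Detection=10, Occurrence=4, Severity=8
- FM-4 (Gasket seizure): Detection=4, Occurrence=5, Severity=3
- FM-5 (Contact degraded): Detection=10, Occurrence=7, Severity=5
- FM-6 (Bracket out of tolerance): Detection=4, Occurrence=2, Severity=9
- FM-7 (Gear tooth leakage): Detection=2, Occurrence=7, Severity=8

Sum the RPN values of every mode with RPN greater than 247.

RPN = Severity × Occurrence × Detection:
  FM-1: 6 × 10 × 5 = 300
  FM-2: 6 × 8 × 4 = 192
  FM-3: 8 × 4 × 10 = 320
  FM-4: 3 × 5 × 4 = 60
  FM-5: 5 × 7 × 10 = 350
  FM-6: 9 × 2 × 4 = 72
  FM-7: 8 × 7 × 2 = 112
RPN > 247: FM-1 (300), FM-3 (320), FM-5 (350).
Sum: 300 + 320 + 350 = 970.

970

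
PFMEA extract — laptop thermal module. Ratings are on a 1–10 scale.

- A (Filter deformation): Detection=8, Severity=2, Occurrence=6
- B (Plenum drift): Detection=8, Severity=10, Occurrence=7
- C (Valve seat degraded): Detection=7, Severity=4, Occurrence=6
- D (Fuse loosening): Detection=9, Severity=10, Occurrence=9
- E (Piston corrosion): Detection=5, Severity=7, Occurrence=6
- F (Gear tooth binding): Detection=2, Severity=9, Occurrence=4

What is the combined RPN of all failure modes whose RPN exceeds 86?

1844

RPN = Severity × Occurrence × Detection:
  A: 2 × 6 × 8 = 96
  B: 10 × 7 × 8 = 560
  C: 4 × 6 × 7 = 168
  D: 10 × 9 × 9 = 810
  E: 7 × 6 × 5 = 210
  F: 9 × 4 × 2 = 72
RPN > 86: A (96), B (560), C (168), D (810), E (210).
Sum: 96 + 560 + 168 + 810 + 210 = 1844.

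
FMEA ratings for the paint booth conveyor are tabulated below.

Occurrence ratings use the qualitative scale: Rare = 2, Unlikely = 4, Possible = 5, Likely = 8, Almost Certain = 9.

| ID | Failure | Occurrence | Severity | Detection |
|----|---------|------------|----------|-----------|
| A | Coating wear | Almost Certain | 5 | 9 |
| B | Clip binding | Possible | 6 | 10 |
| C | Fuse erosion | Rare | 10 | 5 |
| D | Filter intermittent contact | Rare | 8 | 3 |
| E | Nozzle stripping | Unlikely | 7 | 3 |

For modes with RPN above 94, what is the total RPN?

RPN = Severity × Occurrence × Detection:
  A: 5 × 9 × 9 = 405
  B: 6 × 5 × 10 = 300
  C: 10 × 2 × 5 = 100
  D: 8 × 2 × 3 = 48
  E: 7 × 4 × 3 = 84
RPN > 94: A (405), B (300), C (100).
Sum: 405 + 300 + 100 = 805.

805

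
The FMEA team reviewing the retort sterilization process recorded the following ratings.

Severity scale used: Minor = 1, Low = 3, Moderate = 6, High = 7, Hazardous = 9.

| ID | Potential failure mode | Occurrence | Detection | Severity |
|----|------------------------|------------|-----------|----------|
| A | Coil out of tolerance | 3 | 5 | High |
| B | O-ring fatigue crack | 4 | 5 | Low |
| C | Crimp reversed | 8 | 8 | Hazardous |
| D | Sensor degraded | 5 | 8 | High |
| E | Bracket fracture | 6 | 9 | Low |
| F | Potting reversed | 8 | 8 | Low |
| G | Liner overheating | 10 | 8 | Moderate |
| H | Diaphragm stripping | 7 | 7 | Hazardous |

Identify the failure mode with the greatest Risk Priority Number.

RPN = Severity × Occurrence × Detection:
  A: 7 × 3 × 5 = 105
  B: 3 × 4 × 5 = 60
  C: 9 × 8 × 8 = 576
  D: 7 × 5 × 8 = 280
  E: 3 × 6 × 9 = 162
  F: 3 × 8 × 8 = 192
  G: 6 × 10 × 8 = 480
  H: 9 × 7 × 7 = 441
Highest RPN is 576 → C.

C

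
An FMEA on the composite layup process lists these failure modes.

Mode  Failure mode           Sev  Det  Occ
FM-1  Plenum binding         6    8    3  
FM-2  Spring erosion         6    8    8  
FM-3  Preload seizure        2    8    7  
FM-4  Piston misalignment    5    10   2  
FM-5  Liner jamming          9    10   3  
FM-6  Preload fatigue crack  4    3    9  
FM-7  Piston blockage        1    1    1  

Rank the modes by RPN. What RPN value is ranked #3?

144

RPN = Severity × Occurrence × Detection:
  FM-1: 6 × 3 × 8 = 144
  FM-2: 6 × 8 × 8 = 384
  FM-3: 2 × 7 × 8 = 112
  FM-4: 5 × 2 × 10 = 100
  FM-5: 9 × 3 × 10 = 270
  FM-6: 4 × 9 × 3 = 108
  FM-7: 1 × 1 × 1 = 1
Sorted descending: 384, 270, 144, 112, 108, 100, 1.
The third-highest RPN is 144 (FM-1).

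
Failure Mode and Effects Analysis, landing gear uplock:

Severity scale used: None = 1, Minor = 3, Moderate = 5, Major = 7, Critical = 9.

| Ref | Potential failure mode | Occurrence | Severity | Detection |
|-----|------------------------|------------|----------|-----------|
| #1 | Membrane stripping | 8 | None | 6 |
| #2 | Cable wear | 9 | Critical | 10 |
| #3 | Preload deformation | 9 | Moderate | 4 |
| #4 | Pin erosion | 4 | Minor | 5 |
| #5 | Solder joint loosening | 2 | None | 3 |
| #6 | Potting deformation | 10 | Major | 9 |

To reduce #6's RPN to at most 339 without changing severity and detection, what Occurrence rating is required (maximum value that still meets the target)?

#6: S=7, O=10, D=9 → current RPN = 630.
Fixed product = 63. Need 63 × O ≤ 339, so O ≤ 339/63 = 5.38.
Maximum integer Occurrence rating = 5 (gives RPN 315; O=6 would give 378 > 339).

5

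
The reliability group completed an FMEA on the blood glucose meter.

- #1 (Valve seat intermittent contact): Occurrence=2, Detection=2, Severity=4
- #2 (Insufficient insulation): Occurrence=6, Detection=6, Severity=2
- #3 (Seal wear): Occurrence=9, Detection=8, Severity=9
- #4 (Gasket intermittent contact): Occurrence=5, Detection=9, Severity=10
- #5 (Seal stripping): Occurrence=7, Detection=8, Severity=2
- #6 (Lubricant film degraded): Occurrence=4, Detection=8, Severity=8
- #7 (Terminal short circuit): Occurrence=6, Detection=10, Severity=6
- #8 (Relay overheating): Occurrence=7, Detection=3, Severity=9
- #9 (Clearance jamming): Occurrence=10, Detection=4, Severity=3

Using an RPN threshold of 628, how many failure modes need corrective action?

RPN = Severity × Occurrence × Detection:
  #1: 4 × 2 × 2 = 16
  #2: 2 × 6 × 6 = 72
  #3: 9 × 9 × 8 = 648
  #4: 10 × 5 × 9 = 450
  #5: 2 × 7 × 8 = 112
  #6: 8 × 4 × 8 = 256
  #7: 6 × 6 × 10 = 360
  #8: 9 × 7 × 3 = 189
  #9: 3 × 10 × 4 = 120
Modes with RPN ≥ 628: #3 (648) → 1.

1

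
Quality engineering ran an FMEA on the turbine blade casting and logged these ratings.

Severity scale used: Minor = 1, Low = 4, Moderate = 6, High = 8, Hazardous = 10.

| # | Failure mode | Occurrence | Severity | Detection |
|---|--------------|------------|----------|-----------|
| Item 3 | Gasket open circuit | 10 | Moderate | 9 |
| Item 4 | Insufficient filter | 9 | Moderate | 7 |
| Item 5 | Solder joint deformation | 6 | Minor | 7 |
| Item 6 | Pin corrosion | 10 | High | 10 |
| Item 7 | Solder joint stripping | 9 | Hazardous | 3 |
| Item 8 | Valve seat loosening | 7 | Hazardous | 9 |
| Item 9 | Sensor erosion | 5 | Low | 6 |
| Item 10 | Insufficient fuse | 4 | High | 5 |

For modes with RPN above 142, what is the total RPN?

2778

RPN = Severity × Occurrence × Detection:
  Item 3: 6 × 10 × 9 = 540
  Item 4: 6 × 9 × 7 = 378
  Item 5: 1 × 6 × 7 = 42
  Item 6: 8 × 10 × 10 = 800
  Item 7: 10 × 9 × 3 = 270
  Item 8: 10 × 7 × 9 = 630
  Item 9: 4 × 5 × 6 = 120
  Item 10: 8 × 4 × 5 = 160
RPN > 142: Item 3 (540), Item 4 (378), Item 6 (800), Item 7 (270), Item 8 (630), Item 10 (160).
Sum: 540 + 378 + 800 + 270 + 630 + 160 = 2778.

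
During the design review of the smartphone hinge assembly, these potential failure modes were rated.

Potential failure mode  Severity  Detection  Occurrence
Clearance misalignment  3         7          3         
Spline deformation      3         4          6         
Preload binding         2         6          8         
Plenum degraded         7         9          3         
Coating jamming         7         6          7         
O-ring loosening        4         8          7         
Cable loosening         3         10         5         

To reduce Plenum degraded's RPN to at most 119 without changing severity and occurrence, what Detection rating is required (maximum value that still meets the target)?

5

Plenum degraded: S=7, O=3, D=9 → current RPN = 189.
Fixed product = 21. Need 21 × D ≤ 119, so D ≤ 119/21 = 5.67.
Maximum integer Detection rating = 5 (gives RPN 105; D=6 would give 126 > 119).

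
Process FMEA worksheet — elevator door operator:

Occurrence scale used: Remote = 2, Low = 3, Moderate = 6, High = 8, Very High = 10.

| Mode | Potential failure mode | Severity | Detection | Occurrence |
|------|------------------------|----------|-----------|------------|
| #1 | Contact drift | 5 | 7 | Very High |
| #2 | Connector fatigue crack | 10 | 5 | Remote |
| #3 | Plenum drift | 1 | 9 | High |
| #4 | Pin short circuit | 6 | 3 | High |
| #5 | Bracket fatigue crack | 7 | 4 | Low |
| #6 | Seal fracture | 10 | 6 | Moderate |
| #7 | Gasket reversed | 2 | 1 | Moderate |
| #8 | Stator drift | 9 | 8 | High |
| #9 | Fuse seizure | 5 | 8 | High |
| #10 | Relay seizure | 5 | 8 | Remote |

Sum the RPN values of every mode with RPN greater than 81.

1934

RPN = Severity × Occurrence × Detection:
  #1: 5 × 10 × 7 = 350
  #2: 10 × 2 × 5 = 100
  #3: 1 × 8 × 9 = 72
  #4: 6 × 8 × 3 = 144
  #5: 7 × 3 × 4 = 84
  #6: 10 × 6 × 6 = 360
  #7: 2 × 6 × 1 = 12
  #8: 9 × 8 × 8 = 576
  #9: 5 × 8 × 8 = 320
  #10: 5 × 2 × 8 = 80
RPN > 81: #1 (350), #2 (100), #4 (144), #5 (84), #6 (360), #8 (576), #9 (320).
Sum: 350 + 100 + 144 + 84 + 360 + 576 + 320 = 1934.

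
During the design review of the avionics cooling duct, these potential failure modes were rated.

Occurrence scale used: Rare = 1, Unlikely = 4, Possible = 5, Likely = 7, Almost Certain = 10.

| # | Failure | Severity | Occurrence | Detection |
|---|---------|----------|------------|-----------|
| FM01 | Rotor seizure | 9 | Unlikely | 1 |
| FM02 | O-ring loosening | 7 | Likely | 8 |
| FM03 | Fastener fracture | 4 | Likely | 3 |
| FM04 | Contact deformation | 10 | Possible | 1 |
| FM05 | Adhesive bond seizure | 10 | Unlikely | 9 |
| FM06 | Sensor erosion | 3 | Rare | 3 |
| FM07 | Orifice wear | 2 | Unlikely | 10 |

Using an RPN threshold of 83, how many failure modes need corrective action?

3

RPN = Severity × Occurrence × Detection:
  FM01: 9 × 4 × 1 = 36
  FM02: 7 × 7 × 8 = 392
  FM03: 4 × 7 × 3 = 84
  FM04: 10 × 5 × 1 = 50
  FM05: 10 × 4 × 9 = 360
  FM06: 3 × 1 × 3 = 9
  FM07: 2 × 4 × 10 = 80
Modes with RPN ≥ 83: FM02 (392), FM03 (84), FM05 (360) → 3.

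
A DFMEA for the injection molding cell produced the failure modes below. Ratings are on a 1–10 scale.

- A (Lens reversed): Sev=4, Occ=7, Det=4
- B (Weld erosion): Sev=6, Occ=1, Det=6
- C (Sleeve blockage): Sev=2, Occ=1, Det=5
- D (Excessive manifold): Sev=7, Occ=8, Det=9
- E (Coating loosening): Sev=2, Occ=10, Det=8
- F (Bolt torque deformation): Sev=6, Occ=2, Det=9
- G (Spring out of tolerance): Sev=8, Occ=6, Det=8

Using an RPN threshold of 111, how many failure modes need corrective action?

4

RPN = Severity × Occurrence × Detection:
  A: 4 × 7 × 4 = 112
  B: 6 × 1 × 6 = 36
  C: 2 × 1 × 5 = 10
  D: 7 × 8 × 9 = 504
  E: 2 × 10 × 8 = 160
  F: 6 × 2 × 9 = 108
  G: 8 × 6 × 8 = 384
Modes with RPN ≥ 111: A (112), D (504), E (160), G (384) → 4.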